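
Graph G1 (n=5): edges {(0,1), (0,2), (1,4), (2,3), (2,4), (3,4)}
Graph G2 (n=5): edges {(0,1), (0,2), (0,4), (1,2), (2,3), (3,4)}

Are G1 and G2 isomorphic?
Yes, isomorphic

The graphs are isomorphic.
One valid mapping φ: V(G1) → V(G2): 0→3, 1→4, 2→2, 3→1, 4→0

Verify φ preserves adjacency — for each edge of G1, its image is an edge of G2:
  (0,1) → (φ(0),φ(1)) = (3,4) ∈ E(G2) ✓
  (0,2) → (φ(0),φ(2)) = (2,3) ∈ E(G2) ✓
  (1,4) → (φ(1),φ(4)) = (0,4) ∈ E(G2) ✓
  (2,3) → (φ(2),φ(3)) = (1,2) ∈ E(G2) ✓
  (2,4) → (φ(2),φ(4)) = (0,2) ∈ E(G2) ✓
  (3,4) → (φ(3),φ(4)) = (0,1) ∈ E(G2) ✓
All 6 edges of G1 map to edges of G2, and |E(G1)| = |E(G2)| = 6, so φ is a bijection on edges as well as vertices. Hence G1 ≅ G2.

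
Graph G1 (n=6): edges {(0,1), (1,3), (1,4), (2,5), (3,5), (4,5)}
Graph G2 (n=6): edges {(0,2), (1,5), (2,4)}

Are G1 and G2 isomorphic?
No, not isomorphic

The graphs are NOT isomorphic.

Connected components of G1: 1 component(s) with vertex sets [[0, 1, 2, 3, 4, 5]], sizes [6].
Connected components of G2: 3 component(s) with vertex sets [[3], [1, 5], [0, 2, 4]], sizes [1, 2, 3].
The number of connected components (and the multiset of component sizes) is an isomorphism invariant — an isomorphism maps each component of G1 bijectively onto a component of G2. Since G1 has 1 component(s) and G2 has 3, they cannot be isomorphic.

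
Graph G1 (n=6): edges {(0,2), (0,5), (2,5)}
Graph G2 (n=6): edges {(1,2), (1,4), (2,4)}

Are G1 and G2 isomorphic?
Yes, isomorphic

The graphs are isomorphic.
One valid mapping φ: V(G1) → V(G2): 0→1, 1→0, 2→4, 3→3, 4→5, 5→2

Verify φ preserves adjacency — for each edge of G1, its image is an edge of G2:
  (0,2) → (φ(0),φ(2)) = (1,4) ∈ E(G2) ✓
  (0,5) → (φ(0),φ(5)) = (1,2) ∈ E(G2) ✓
  (2,5) → (φ(2),φ(5)) = (2,4) ∈ E(G2) ✓
All 3 edges of G1 map to edges of G2, and |E(G1)| = |E(G2)| = 3, so φ is a bijection on edges as well as vertices. Hence G1 ≅ G2.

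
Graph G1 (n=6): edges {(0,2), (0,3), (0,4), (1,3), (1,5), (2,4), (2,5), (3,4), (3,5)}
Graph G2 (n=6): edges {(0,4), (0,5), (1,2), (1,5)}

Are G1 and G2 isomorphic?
No, not isomorphic

The graphs are NOT isomorphic.

Degrees in G1: deg(0)=3, deg(1)=2, deg(2)=3, deg(3)=4, deg(4)=3, deg(5)=3.
Sorted degree sequence of G1: [4, 3, 3, 3, 3, 2].
Degrees in G2: deg(0)=2, deg(1)=2, deg(2)=1, deg(3)=0, deg(4)=1, deg(5)=2.
Sorted degree sequence of G2: [2, 2, 2, 1, 1, 0].
The (sorted) degree sequence is an isomorphism invariant, so since G1 and G2 have different degree sequences they cannot be isomorphic.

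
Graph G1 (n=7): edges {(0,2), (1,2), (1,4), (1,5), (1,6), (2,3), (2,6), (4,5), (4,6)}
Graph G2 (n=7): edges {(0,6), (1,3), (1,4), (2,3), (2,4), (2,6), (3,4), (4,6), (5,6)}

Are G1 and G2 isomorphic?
Yes, isomorphic

The graphs are isomorphic.
One valid mapping φ: V(G1) → V(G2): 0→0, 1→4, 2→6, 3→5, 4→3, 5→1, 6→2

Verify φ preserves adjacency — for each edge of G1, its image is an edge of G2:
  (0,2) → (φ(0),φ(2)) = (0,6) ∈ E(G2) ✓
  (1,2) → (φ(1),φ(2)) = (4,6) ∈ E(G2) ✓
  (1,4) → (φ(1),φ(4)) = (3,4) ∈ E(G2) ✓
  (1,5) → (φ(1),φ(5)) = (1,4) ∈ E(G2) ✓
  (1,6) → (φ(1),φ(6)) = (2,4) ∈ E(G2) ✓
  (2,3) → (φ(2),φ(3)) = (5,6) ∈ E(G2) ✓
  (2,6) → (φ(2),φ(6)) = (2,6) ∈ E(G2) ✓
  (4,5) → (φ(4),φ(5)) = (1,3) ∈ E(G2) ✓
  (4,6) → (φ(4),φ(6)) = (2,3) ∈ E(G2) ✓
All 9 edges of G1 map to edges of G2, and |E(G1)| = |E(G2)| = 9, so φ is a bijection on edges as well as vertices. Hence G1 ≅ G2.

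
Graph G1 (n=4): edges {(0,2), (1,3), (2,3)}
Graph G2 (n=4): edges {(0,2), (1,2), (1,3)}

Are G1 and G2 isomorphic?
Yes, isomorphic

The graphs are isomorphic.
One valid mapping φ: V(G1) → V(G2): 0→3, 1→0, 2→1, 3→2

Verify φ preserves adjacency — for each edge of G1, its image is an edge of G2:
  (0,2) → (φ(0),φ(2)) = (1,3) ∈ E(G2) ✓
  (1,3) → (φ(1),φ(3)) = (0,2) ∈ E(G2) ✓
  (2,3) → (φ(2),φ(3)) = (1,2) ∈ E(G2) ✓
All 3 edges of G1 map to edges of G2, and |E(G1)| = |E(G2)| = 3, so φ is a bijection on edges as well as vertices. Hence G1 ≅ G2.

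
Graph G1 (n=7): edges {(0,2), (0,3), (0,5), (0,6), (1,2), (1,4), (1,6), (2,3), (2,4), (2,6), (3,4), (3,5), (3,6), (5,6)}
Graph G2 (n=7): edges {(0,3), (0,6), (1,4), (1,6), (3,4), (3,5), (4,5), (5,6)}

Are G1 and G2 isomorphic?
No, not isomorphic

The graphs are NOT isomorphic.

Counting triangles (3-cliques): G1 has 10, G2 has 1.
Triangle count is an isomorphism invariant, so differing triangle counts rule out isomorphism.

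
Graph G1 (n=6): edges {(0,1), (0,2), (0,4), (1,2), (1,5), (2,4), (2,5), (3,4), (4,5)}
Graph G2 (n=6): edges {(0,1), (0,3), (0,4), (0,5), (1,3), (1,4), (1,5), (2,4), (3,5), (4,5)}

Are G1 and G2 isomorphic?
No, not isomorphic

The graphs are NOT isomorphic.

Counting triangles (3-cliques): G1 has 4, G2 has 7.
Triangle count is an isomorphism invariant, so differing triangle counts rule out isomorphism.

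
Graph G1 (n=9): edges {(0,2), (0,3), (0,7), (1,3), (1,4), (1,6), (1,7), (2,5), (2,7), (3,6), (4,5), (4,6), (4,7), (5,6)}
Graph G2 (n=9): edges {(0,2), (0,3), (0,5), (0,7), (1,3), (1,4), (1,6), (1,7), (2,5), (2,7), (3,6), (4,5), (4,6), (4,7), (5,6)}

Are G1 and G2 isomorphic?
No, not isomorphic

The graphs are NOT isomorphic.

Counting edges: G1 has 14 edge(s); G2 has 15 edge(s).
Edge count is an isomorphism invariant (a bijection on vertices induces a bijection on edges), so differing edge counts rule out isomorphism.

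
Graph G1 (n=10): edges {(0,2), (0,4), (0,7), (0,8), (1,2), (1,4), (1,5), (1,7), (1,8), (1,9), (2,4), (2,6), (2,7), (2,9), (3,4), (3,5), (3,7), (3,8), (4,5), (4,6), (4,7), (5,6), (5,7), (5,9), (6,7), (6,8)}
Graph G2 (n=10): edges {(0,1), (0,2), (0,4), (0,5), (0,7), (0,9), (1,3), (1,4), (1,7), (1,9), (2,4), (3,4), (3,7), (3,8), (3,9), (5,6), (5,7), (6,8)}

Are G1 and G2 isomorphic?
No, not isomorphic

The graphs are NOT isomorphic.

Degrees in G1: deg(0)=4, deg(1)=6, deg(2)=6, deg(3)=4, deg(4)=7, deg(5)=6, deg(6)=5, deg(7)=7, deg(8)=4, deg(9)=3.
Sorted degree sequence of G1: [7, 7, 6, 6, 6, 5, 4, 4, 4, 3].
Degrees in G2: deg(0)=6, deg(1)=5, deg(2)=2, deg(3)=5, deg(4)=4, deg(5)=3, deg(6)=2, deg(7)=4, deg(8)=2, deg(9)=3.
Sorted degree sequence of G2: [6, 5, 5, 4, 4, 3, 3, 2, 2, 2].
The (sorted) degree sequence is an isomorphism invariant, so since G1 and G2 have different degree sequences they cannot be isomorphic.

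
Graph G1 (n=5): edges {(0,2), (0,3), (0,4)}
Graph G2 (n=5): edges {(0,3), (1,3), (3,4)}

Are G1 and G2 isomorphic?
Yes, isomorphic

The graphs are isomorphic.
One valid mapping φ: V(G1) → V(G2): 0→3, 1→2, 2→1, 3→4, 4→0

Verify φ preserves adjacency — for each edge of G1, its image is an edge of G2:
  (0,2) → (φ(0),φ(2)) = (1,3) ∈ E(G2) ✓
  (0,3) → (φ(0),φ(3)) = (3,4) ∈ E(G2) ✓
  (0,4) → (φ(0),φ(4)) = (0,3) ∈ E(G2) ✓
All 3 edges of G1 map to edges of G2, and |E(G1)| = |E(G2)| = 3, so φ is a bijection on edges as well as vertices. Hence G1 ≅ G2.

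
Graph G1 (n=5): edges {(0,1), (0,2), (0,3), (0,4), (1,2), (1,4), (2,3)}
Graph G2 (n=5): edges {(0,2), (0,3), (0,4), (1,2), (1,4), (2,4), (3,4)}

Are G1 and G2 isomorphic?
Yes, isomorphic

The graphs are isomorphic.
One valid mapping φ: V(G1) → V(G2): 0→4, 1→0, 2→2, 3→1, 4→3

Verify φ preserves adjacency — for each edge of G1, its image is an edge of G2:
  (0,1) → (φ(0),φ(1)) = (0,4) ∈ E(G2) ✓
  (0,2) → (φ(0),φ(2)) = (2,4) ∈ E(G2) ✓
  (0,3) → (φ(0),φ(3)) = (1,4) ∈ E(G2) ✓
  (0,4) → (φ(0),φ(4)) = (3,4) ∈ E(G2) ✓
  (1,2) → (φ(1),φ(2)) = (0,2) ∈ E(G2) ✓
  (1,4) → (φ(1),φ(4)) = (0,3) ∈ E(G2) ✓
  (2,3) → (φ(2),φ(3)) = (1,2) ∈ E(G2) ✓
All 7 edges of G1 map to edges of G2, and |E(G1)| = |E(G2)| = 7, so φ is a bijection on edges as well as vertices. Hence G1 ≅ G2.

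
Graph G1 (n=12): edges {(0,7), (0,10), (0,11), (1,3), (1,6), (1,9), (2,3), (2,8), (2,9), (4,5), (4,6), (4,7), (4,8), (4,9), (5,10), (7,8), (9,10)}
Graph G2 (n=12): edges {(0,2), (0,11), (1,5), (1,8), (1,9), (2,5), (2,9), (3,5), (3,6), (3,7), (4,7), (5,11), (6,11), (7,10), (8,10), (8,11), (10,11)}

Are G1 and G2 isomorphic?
Yes, isomorphic

The graphs are isomorphic.
One valid mapping φ: V(G1) → V(G2): 0→7, 1→2, 2→1, 3→9, 4→11, 5→6, 6→0, 7→10, 8→8, 9→5, 10→3, 11→4

Verify φ preserves adjacency — for each edge of G1, its image is an edge of G2:
  (0,7) → (φ(0),φ(7)) = (7,10) ∈ E(G2) ✓
  (0,10) → (φ(0),φ(10)) = (3,7) ∈ E(G2) ✓
  (0,11) → (φ(0),φ(11)) = (4,7) ∈ E(G2) ✓
  (1,3) → (φ(1),φ(3)) = (2,9) ∈ E(G2) ✓
  (1,6) → (φ(1),φ(6)) = (0,2) ∈ E(G2) ✓
  (1,9) → (φ(1),φ(9)) = (2,5) ∈ E(G2) ✓
  (2,3) → (φ(2),φ(3)) = (1,9) ∈ E(G2) ✓
  (2,8) → (φ(2),φ(8)) = (1,8) ∈ E(G2) ✓
  (2,9) → (φ(2),φ(9)) = (1,5) ∈ E(G2) ✓
  (4,5) → (φ(4),φ(5)) = (6,11) ∈ E(G2) ✓
  (4,6) → (φ(4),φ(6)) = (0,11) ∈ E(G2) ✓
  (4,7) → (φ(4),φ(7)) = (10,11) ∈ E(G2) ✓
  (4,8) → (φ(4),φ(8)) = (8,11) ∈ E(G2) ✓
  (4,9) → (φ(4),φ(9)) = (5,11) ∈ E(G2) ✓
  (5,10) → (φ(5),φ(10)) = (3,6) ∈ E(G2) ✓
  (7,8) → (φ(7),φ(8)) = (8,10) ∈ E(G2) ✓
  (9,10) → (φ(9),φ(10)) = (3,5) ∈ E(G2) ✓
All 17 edges of G1 map to edges of G2, and |E(G1)| = |E(G2)| = 17, so φ is a bijection on edges as well as vertices. Hence G1 ≅ G2.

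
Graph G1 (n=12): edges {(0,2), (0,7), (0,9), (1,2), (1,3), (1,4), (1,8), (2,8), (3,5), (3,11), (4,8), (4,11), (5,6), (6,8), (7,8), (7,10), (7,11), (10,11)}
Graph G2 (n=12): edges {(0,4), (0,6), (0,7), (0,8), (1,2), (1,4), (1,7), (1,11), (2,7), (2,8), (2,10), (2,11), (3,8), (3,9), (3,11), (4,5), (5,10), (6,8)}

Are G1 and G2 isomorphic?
Yes, isomorphic

The graphs are isomorphic.
One valid mapping φ: V(G1) → V(G2): 0→3, 1→1, 2→11, 3→4, 4→7, 5→5, 6→10, 7→8, 8→2, 9→9, 10→6, 11→0

Verify φ preserves adjacency — for each edge of G1, its image is an edge of G2:
  (0,2) → (φ(0),φ(2)) = (3,11) ∈ E(G2) ✓
  (0,7) → (φ(0),φ(7)) = (3,8) ∈ E(G2) ✓
  (0,9) → (φ(0),φ(9)) = (3,9) ∈ E(G2) ✓
  (1,2) → (φ(1),φ(2)) = (1,11) ∈ E(G2) ✓
  (1,3) → (φ(1),φ(3)) = (1,4) ∈ E(G2) ✓
  (1,4) → (φ(1),φ(4)) = (1,7) ∈ E(G2) ✓
  (1,8) → (φ(1),φ(8)) = (1,2) ∈ E(G2) ✓
  (2,8) → (φ(2),φ(8)) = (2,11) ∈ E(G2) ✓
  (3,5) → (φ(3),φ(5)) = (4,5) ∈ E(G2) ✓
  (3,11) → (φ(3),φ(11)) = (0,4) ∈ E(G2) ✓
  (4,8) → (φ(4),φ(8)) = (2,7) ∈ E(G2) ✓
  (4,11) → (φ(4),φ(11)) = (0,7) ∈ E(G2) ✓
  (5,6) → (φ(5),φ(6)) = (5,10) ∈ E(G2) ✓
  (6,8) → (φ(6),φ(8)) = (2,10) ∈ E(G2) ✓
  (7,8) → (φ(7),φ(8)) = (2,8) ∈ E(G2) ✓
  (7,10) → (φ(7),φ(10)) = (6,8) ∈ E(G2) ✓
  (7,11) → (φ(7),φ(11)) = (0,8) ∈ E(G2) ✓
  (10,11) → (φ(10),φ(11)) = (0,6) ∈ E(G2) ✓
All 18 edges of G1 map to edges of G2, and |E(G1)| = |E(G2)| = 18, so φ is a bijection on edges as well as vertices. Hence G1 ≅ G2.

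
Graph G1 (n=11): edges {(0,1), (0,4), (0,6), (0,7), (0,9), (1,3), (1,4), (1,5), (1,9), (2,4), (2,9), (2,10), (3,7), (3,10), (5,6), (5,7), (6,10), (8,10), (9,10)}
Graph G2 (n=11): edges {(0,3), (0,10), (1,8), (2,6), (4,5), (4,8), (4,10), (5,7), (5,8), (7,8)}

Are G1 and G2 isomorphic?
No, not isomorphic

The graphs are NOT isomorphic.

Connected components of G1: 1 component(s) with vertex sets [[0, 1, 2, 3, 4, 5, 6, 7, 8, 9, 10]], sizes [11].
Connected components of G2: 3 component(s) with vertex sets [[9], [2, 6], [0, 1, 3, 4, 5, 7, 8, 10]], sizes [1, 2, 8].
The number of connected components (and the multiset of component sizes) is an isomorphism invariant — an isomorphism maps each component of G1 bijectively onto a component of G2. Since G1 has 1 component(s) and G2 has 3, they cannot be isomorphic.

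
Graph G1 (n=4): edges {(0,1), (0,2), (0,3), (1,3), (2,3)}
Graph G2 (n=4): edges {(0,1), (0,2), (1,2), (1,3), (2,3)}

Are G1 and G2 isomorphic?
Yes, isomorphic

The graphs are isomorphic.
One valid mapping φ: V(G1) → V(G2): 0→2, 1→3, 2→0, 3→1

Verify φ preserves adjacency — for each edge of G1, its image is an edge of G2:
  (0,1) → (φ(0),φ(1)) = (2,3) ∈ E(G2) ✓
  (0,2) → (φ(0),φ(2)) = (0,2) ∈ E(G2) ✓
  (0,3) → (φ(0),φ(3)) = (1,2) ∈ E(G2) ✓
  (1,3) → (φ(1),φ(3)) = (1,3) ∈ E(G2) ✓
  (2,3) → (φ(2),φ(3)) = (0,1) ∈ E(G2) ✓
All 5 edges of G1 map to edges of G2, and |E(G1)| = |E(G2)| = 5, so φ is a bijection on edges as well as vertices. Hence G1 ≅ G2.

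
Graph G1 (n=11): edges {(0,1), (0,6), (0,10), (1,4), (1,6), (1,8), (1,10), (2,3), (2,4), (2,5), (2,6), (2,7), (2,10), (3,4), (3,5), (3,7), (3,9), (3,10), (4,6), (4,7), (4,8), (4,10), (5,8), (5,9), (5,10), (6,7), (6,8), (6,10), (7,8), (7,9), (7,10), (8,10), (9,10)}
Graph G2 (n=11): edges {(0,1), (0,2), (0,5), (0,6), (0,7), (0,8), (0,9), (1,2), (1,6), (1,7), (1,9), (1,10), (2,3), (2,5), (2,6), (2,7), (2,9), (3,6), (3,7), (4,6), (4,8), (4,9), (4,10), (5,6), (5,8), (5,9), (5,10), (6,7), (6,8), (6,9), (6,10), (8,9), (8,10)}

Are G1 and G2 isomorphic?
Yes, isomorphic

The graphs are isomorphic.
One valid mapping φ: V(G1) → V(G2): 0→3, 1→7, 2→5, 3→8, 4→0, 5→10, 6→2, 7→9, 8→1, 9→4, 10→6

Verify φ preserves adjacency — for each edge of G1, its image is an edge of G2:
  (0,1) → (φ(0),φ(1)) = (3,7) ∈ E(G2) ✓
  (0,6) → (φ(0),φ(6)) = (2,3) ∈ E(G2) ✓
  (0,10) → (φ(0),φ(10)) = (3,6) ∈ E(G2) ✓
  (1,4) → (φ(1),φ(4)) = (0,7) ∈ E(G2) ✓
  (1,6) → (φ(1),φ(6)) = (2,7) ∈ E(G2) ✓
  (1,8) → (φ(1),φ(8)) = (1,7) ∈ E(G2) ✓
  (1,10) → (φ(1),φ(10)) = (6,7) ∈ E(G2) ✓
  (2,3) → (φ(2),φ(3)) = (5,8) ∈ E(G2) ✓
  (2,4) → (φ(2),φ(4)) = (0,5) ∈ E(G2) ✓
  (2,5) → (φ(2),φ(5)) = (5,10) ∈ E(G2) ✓
  (2,6) → (φ(2),φ(6)) = (2,5) ∈ E(G2) ✓
  (2,7) → (φ(2),φ(7)) = (5,9) ∈ E(G2) ✓
  (2,10) → (φ(2),φ(10)) = (5,6) ∈ E(G2) ✓
  (3,4) → (φ(3),φ(4)) = (0,8) ∈ E(G2) ✓
  (3,5) → (φ(3),φ(5)) = (8,10) ∈ E(G2) ✓
  (3,7) → (φ(3),φ(7)) = (8,9) ∈ E(G2) ✓
  (3,9) → (φ(3),φ(9)) = (4,8) ∈ E(G2) ✓
  (3,10) → (φ(3),φ(10)) = (6,8) ∈ E(G2) ✓
  (4,6) → (φ(4),φ(6)) = (0,2) ∈ E(G2) ✓
  (4,7) → (φ(4),φ(7)) = (0,9) ∈ E(G2) ✓
  (4,8) → (φ(4),φ(8)) = (0,1) ∈ E(G2) ✓
  (4,10) → (φ(4),φ(10)) = (0,6) ∈ E(G2) ✓
  (5,8) → (φ(5),φ(8)) = (1,10) ∈ E(G2) ✓
  (5,9) → (φ(5),φ(9)) = (4,10) ∈ E(G2) ✓
  (5,10) → (φ(5),φ(10)) = (6,10) ∈ E(G2) ✓
  (6,7) → (φ(6),φ(7)) = (2,9) ∈ E(G2) ✓
  (6,8) → (φ(6),φ(8)) = (1,2) ∈ E(G2) ✓
  (6,10) → (φ(6),φ(10)) = (2,6) ∈ E(G2) ✓
  (7,8) → (φ(7),φ(8)) = (1,9) ∈ E(G2) ✓
  (7,9) → (φ(7),φ(9)) = (4,9) ∈ E(G2) ✓
  (7,10) → (φ(7),φ(10)) = (6,9) ∈ E(G2) ✓
  (8,10) → (φ(8),φ(10)) = (1,6) ∈ E(G2) ✓
  (9,10) → (φ(9),φ(10)) = (4,6) ∈ E(G2) ✓
All 33 edges of G1 map to edges of G2, and |E(G1)| = |E(G2)| = 33, so φ is a bijection on edges as well as vertices. Hence G1 ≅ G2.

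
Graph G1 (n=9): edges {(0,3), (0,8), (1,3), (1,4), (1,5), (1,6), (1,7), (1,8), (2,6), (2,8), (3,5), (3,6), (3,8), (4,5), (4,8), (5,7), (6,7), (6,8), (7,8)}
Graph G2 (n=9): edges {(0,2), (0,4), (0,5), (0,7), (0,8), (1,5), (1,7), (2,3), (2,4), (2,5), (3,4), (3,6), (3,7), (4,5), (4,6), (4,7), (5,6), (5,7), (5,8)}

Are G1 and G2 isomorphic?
Yes, isomorphic

The graphs are isomorphic.
One valid mapping φ: V(G1) → V(G2): 0→1, 1→4, 2→8, 3→7, 4→6, 5→3, 6→0, 7→2, 8→5

Verify φ preserves adjacency — for each edge of G1, its image is an edge of G2:
  (0,3) → (φ(0),φ(3)) = (1,7) ∈ E(G2) ✓
  (0,8) → (φ(0),φ(8)) = (1,5) ∈ E(G2) ✓
  (1,3) → (φ(1),φ(3)) = (4,7) ∈ E(G2) ✓
  (1,4) → (φ(1),φ(4)) = (4,6) ∈ E(G2) ✓
  (1,5) → (φ(1),φ(5)) = (3,4) ∈ E(G2) ✓
  (1,6) → (φ(1),φ(6)) = (0,4) ∈ E(G2) ✓
  (1,7) → (φ(1),φ(7)) = (2,4) ∈ E(G2) ✓
  (1,8) → (φ(1),φ(8)) = (4,5) ∈ E(G2) ✓
  (2,6) → (φ(2),φ(6)) = (0,8) ∈ E(G2) ✓
  (2,8) → (φ(2),φ(8)) = (5,8) ∈ E(G2) ✓
  (3,5) → (φ(3),φ(5)) = (3,7) ∈ E(G2) ✓
  (3,6) → (φ(3),φ(6)) = (0,7) ∈ E(G2) ✓
  (3,8) → (φ(3),φ(8)) = (5,7) ∈ E(G2) ✓
  (4,5) → (φ(4),φ(5)) = (3,6) ∈ E(G2) ✓
  (4,8) → (φ(4),φ(8)) = (5,6) ∈ E(G2) ✓
  (5,7) → (φ(5),φ(7)) = (2,3) ∈ E(G2) ✓
  (6,7) → (φ(6),φ(7)) = (0,2) ∈ E(G2) ✓
  (6,8) → (φ(6),φ(8)) = (0,5) ∈ E(G2) ✓
  (7,8) → (φ(7),φ(8)) = (2,5) ∈ E(G2) ✓
All 19 edges of G1 map to edges of G2, and |E(G1)| = |E(G2)| = 19, so φ is a bijection on edges as well as vertices. Hence G1 ≅ G2.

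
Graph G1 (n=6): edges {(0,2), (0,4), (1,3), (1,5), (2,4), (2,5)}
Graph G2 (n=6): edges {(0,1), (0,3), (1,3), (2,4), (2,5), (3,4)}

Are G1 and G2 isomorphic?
Yes, isomorphic

The graphs are isomorphic.
One valid mapping φ: V(G1) → V(G2): 0→0, 1→2, 2→3, 3→5, 4→1, 5→4

Verify φ preserves adjacency — for each edge of G1, its image is an edge of G2:
  (0,2) → (φ(0),φ(2)) = (0,3) ∈ E(G2) ✓
  (0,4) → (φ(0),φ(4)) = (0,1) ∈ E(G2) ✓
  (1,3) → (φ(1),φ(3)) = (2,5) ∈ E(G2) ✓
  (1,5) → (φ(1),φ(5)) = (2,4) ∈ E(G2) ✓
  (2,4) → (φ(2),φ(4)) = (1,3) ∈ E(G2) ✓
  (2,5) → (φ(2),φ(5)) = (3,4) ∈ E(G2) ✓
All 6 edges of G1 map to edges of G2, and |E(G1)| = |E(G2)| = 6, so φ is a bijection on edges as well as vertices. Hence G1 ≅ G2.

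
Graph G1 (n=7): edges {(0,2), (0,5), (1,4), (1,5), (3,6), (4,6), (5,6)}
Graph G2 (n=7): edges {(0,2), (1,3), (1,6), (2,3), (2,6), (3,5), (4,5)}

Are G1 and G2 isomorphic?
Yes, isomorphic

The graphs are isomorphic.
One valid mapping φ: V(G1) → V(G2): 0→5, 1→1, 2→4, 3→0, 4→6, 5→3, 6→2

Verify φ preserves adjacency — for each edge of G1, its image is an edge of G2:
  (0,2) → (φ(0),φ(2)) = (4,5) ∈ E(G2) ✓
  (0,5) → (φ(0),φ(5)) = (3,5) ∈ E(G2) ✓
  (1,4) → (φ(1),φ(4)) = (1,6) ∈ E(G2) ✓
  (1,5) → (φ(1),φ(5)) = (1,3) ∈ E(G2) ✓
  (3,6) → (φ(3),φ(6)) = (0,2) ∈ E(G2) ✓
  (4,6) → (φ(4),φ(6)) = (2,6) ∈ E(G2) ✓
  (5,6) → (φ(5),φ(6)) = (2,3) ∈ E(G2) ✓
All 7 edges of G1 map to edges of G2, and |E(G1)| = |E(G2)| = 7, so φ is a bijection on edges as well as vertices. Hence G1 ≅ G2.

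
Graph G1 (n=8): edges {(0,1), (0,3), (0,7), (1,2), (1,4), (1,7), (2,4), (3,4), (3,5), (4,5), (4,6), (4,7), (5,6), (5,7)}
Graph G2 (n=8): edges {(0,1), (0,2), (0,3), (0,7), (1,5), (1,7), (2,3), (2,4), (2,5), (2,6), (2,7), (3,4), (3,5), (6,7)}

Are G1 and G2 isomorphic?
Yes, isomorphic

The graphs are isomorphic.
One valid mapping φ: V(G1) → V(G2): 0→1, 1→7, 2→6, 3→5, 4→2, 5→3, 6→4, 7→0

Verify φ preserves adjacency — for each edge of G1, its image is an edge of G2:
  (0,1) → (φ(0),φ(1)) = (1,7) ∈ E(G2) ✓
  (0,3) → (φ(0),φ(3)) = (1,5) ∈ E(G2) ✓
  (0,7) → (φ(0),φ(7)) = (0,1) ∈ E(G2) ✓
  (1,2) → (φ(1),φ(2)) = (6,7) ∈ E(G2) ✓
  (1,4) → (φ(1),φ(4)) = (2,7) ∈ E(G2) ✓
  (1,7) → (φ(1),φ(7)) = (0,7) ∈ E(G2) ✓
  (2,4) → (φ(2),φ(4)) = (2,6) ∈ E(G2) ✓
  (3,4) → (φ(3),φ(4)) = (2,5) ∈ E(G2) ✓
  (3,5) → (φ(3),φ(5)) = (3,5) ∈ E(G2) ✓
  (4,5) → (φ(4),φ(5)) = (2,3) ∈ E(G2) ✓
  (4,6) → (φ(4),φ(6)) = (2,4) ∈ E(G2) ✓
  (4,7) → (φ(4),φ(7)) = (0,2) ∈ E(G2) ✓
  (5,6) → (φ(5),φ(6)) = (3,4) ∈ E(G2) ✓
  (5,7) → (φ(5),φ(7)) = (0,3) ∈ E(G2) ✓
All 14 edges of G1 map to edges of G2, and |E(G1)| = |E(G2)| = 14, so φ is a bijection on edges as well as vertices. Hence G1 ≅ G2.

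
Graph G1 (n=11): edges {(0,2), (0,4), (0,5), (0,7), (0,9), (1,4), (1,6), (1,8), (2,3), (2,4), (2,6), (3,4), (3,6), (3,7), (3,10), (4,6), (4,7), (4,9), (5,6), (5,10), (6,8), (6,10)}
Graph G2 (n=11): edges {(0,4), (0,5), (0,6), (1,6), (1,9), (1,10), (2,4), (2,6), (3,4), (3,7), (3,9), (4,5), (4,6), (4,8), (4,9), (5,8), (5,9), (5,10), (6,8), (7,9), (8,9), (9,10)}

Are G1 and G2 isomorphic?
Yes, isomorphic

The graphs are isomorphic.
One valid mapping φ: V(G1) → V(G2): 0→6, 1→3, 2→8, 3→5, 4→4, 5→1, 6→9, 7→0, 8→7, 9→2, 10→10

Verify φ preserves adjacency — for each edge of G1, its image is an edge of G2:
  (0,2) → (φ(0),φ(2)) = (6,8) ∈ E(G2) ✓
  (0,4) → (φ(0),φ(4)) = (4,6) ∈ E(G2) ✓
  (0,5) → (φ(0),φ(5)) = (1,6) ∈ E(G2) ✓
  (0,7) → (φ(0),φ(7)) = (0,6) ∈ E(G2) ✓
  (0,9) → (φ(0),φ(9)) = (2,6) ∈ E(G2) ✓
  (1,4) → (φ(1),φ(4)) = (3,4) ∈ E(G2) ✓
  (1,6) → (φ(1),φ(6)) = (3,9) ∈ E(G2) ✓
  (1,8) → (φ(1),φ(8)) = (3,7) ∈ E(G2) ✓
  (2,3) → (φ(2),φ(3)) = (5,8) ∈ E(G2) ✓
  (2,4) → (φ(2),φ(4)) = (4,8) ∈ E(G2) ✓
  (2,6) → (φ(2),φ(6)) = (8,9) ∈ E(G2) ✓
  (3,4) → (φ(3),φ(4)) = (4,5) ∈ E(G2) ✓
  (3,6) → (φ(3),φ(6)) = (5,9) ∈ E(G2) ✓
  (3,7) → (φ(3),φ(7)) = (0,5) ∈ E(G2) ✓
  (3,10) → (φ(3),φ(10)) = (5,10) ∈ E(G2) ✓
  (4,6) → (φ(4),φ(6)) = (4,9) ∈ E(G2) ✓
  (4,7) → (φ(4),φ(7)) = (0,4) ∈ E(G2) ✓
  (4,9) → (φ(4),φ(9)) = (2,4) ∈ E(G2) ✓
  (5,6) → (φ(5),φ(6)) = (1,9) ∈ E(G2) ✓
  (5,10) → (φ(5),φ(10)) = (1,10) ∈ E(G2) ✓
  (6,8) → (φ(6),φ(8)) = (7,9) ∈ E(G2) ✓
  (6,10) → (φ(6),φ(10)) = (9,10) ∈ E(G2) ✓
All 22 edges of G1 map to edges of G2, and |E(G1)| = |E(G2)| = 22, so φ is a bijection on edges as well as vertices. Hence G1 ≅ G2.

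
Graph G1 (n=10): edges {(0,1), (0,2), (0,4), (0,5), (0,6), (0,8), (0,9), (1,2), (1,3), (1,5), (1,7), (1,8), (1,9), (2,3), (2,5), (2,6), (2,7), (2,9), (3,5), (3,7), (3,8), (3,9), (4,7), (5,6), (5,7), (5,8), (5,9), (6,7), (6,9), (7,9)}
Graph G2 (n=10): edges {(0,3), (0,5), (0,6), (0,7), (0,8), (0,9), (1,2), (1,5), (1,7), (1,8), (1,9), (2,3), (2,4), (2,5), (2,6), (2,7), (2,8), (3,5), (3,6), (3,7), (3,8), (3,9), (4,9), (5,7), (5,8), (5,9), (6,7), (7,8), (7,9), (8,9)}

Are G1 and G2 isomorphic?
Yes, isomorphic

The graphs are isomorphic.
One valid mapping φ: V(G1) → V(G2): 0→2, 1→3, 2→8, 3→0, 4→4, 5→7, 6→1, 7→9, 8→6, 9→5

Verify φ preserves adjacency — for each edge of G1, its image is an edge of G2:
  (0,1) → (φ(0),φ(1)) = (2,3) ∈ E(G2) ✓
  (0,2) → (φ(0),φ(2)) = (2,8) ∈ E(G2) ✓
  (0,4) → (φ(0),φ(4)) = (2,4) ∈ E(G2) ✓
  (0,5) → (φ(0),φ(5)) = (2,7) ∈ E(G2) ✓
  (0,6) → (φ(0),φ(6)) = (1,2) ∈ E(G2) ✓
  (0,8) → (φ(0),φ(8)) = (2,6) ∈ E(G2) ✓
  (0,9) → (φ(0),φ(9)) = (2,5) ∈ E(G2) ✓
  (1,2) → (φ(1),φ(2)) = (3,8) ∈ E(G2) ✓
  (1,3) → (φ(1),φ(3)) = (0,3) ∈ E(G2) ✓
  (1,5) → (φ(1),φ(5)) = (3,7) ∈ E(G2) ✓
  (1,7) → (φ(1),φ(7)) = (3,9) ∈ E(G2) ✓
  (1,8) → (φ(1),φ(8)) = (3,6) ∈ E(G2) ✓
  (1,9) → (φ(1),φ(9)) = (3,5) ∈ E(G2) ✓
  (2,3) → (φ(2),φ(3)) = (0,8) ∈ E(G2) ✓
  (2,5) → (φ(2),φ(5)) = (7,8) ∈ E(G2) ✓
  (2,6) → (φ(2),φ(6)) = (1,8) ∈ E(G2) ✓
  (2,7) → (φ(2),φ(7)) = (8,9) ∈ E(G2) ✓
  (2,9) → (φ(2),φ(9)) = (5,8) ∈ E(G2) ✓
  (3,5) → (φ(3),φ(5)) = (0,7) ∈ E(G2) ✓
  (3,7) → (φ(3),φ(7)) = (0,9) ∈ E(G2) ✓
  (3,8) → (φ(3),φ(8)) = (0,6) ∈ E(G2) ✓
  (3,9) → (φ(3),φ(9)) = (0,5) ∈ E(G2) ✓
  (4,7) → (φ(4),φ(7)) = (4,9) ∈ E(G2) ✓
  (5,6) → (φ(5),φ(6)) = (1,7) ∈ E(G2) ✓
  (5,7) → (φ(5),φ(7)) = (7,9) ∈ E(G2) ✓
  (5,8) → (φ(5),φ(8)) = (6,7) ∈ E(G2) ✓
  (5,9) → (φ(5),φ(9)) = (5,7) ∈ E(G2) ✓
  (6,7) → (φ(6),φ(7)) = (1,9) ∈ E(G2) ✓
  (6,9) → (φ(6),φ(9)) = (1,5) ∈ E(G2) ✓
  (7,9) → (φ(7),φ(9)) = (5,9) ∈ E(G2) ✓
All 30 edges of G1 map to edges of G2, and |E(G1)| = |E(G2)| = 30, so φ is a bijection on edges as well as vertices. Hence G1 ≅ G2.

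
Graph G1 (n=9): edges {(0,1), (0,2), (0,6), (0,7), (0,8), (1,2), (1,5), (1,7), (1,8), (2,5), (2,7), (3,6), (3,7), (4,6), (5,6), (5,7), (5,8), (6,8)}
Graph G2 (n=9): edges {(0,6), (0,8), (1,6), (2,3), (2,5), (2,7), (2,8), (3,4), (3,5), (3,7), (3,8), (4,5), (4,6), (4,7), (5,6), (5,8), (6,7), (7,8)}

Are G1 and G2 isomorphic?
Yes, isomorphic

The graphs are isomorphic.
One valid mapping φ: V(G1) → V(G2): 0→7, 1→3, 2→2, 3→0, 4→1, 5→5, 6→6, 7→8, 8→4

Verify φ preserves adjacency — for each edge of G1, its image is an edge of G2:
  (0,1) → (φ(0),φ(1)) = (3,7) ∈ E(G2) ✓
  (0,2) → (φ(0),φ(2)) = (2,7) ∈ E(G2) ✓
  (0,6) → (φ(0),φ(6)) = (6,7) ∈ E(G2) ✓
  (0,7) → (φ(0),φ(7)) = (7,8) ∈ E(G2) ✓
  (0,8) → (φ(0),φ(8)) = (4,7) ∈ E(G2) ✓
  (1,2) → (φ(1),φ(2)) = (2,3) ∈ E(G2) ✓
  (1,5) → (φ(1),φ(5)) = (3,5) ∈ E(G2) ✓
  (1,7) → (φ(1),φ(7)) = (3,8) ∈ E(G2) ✓
  (1,8) → (φ(1),φ(8)) = (3,4) ∈ E(G2) ✓
  (2,5) → (φ(2),φ(5)) = (2,5) ∈ E(G2) ✓
  (2,7) → (φ(2),φ(7)) = (2,8) ∈ E(G2) ✓
  (3,6) → (φ(3),φ(6)) = (0,6) ∈ E(G2) ✓
  (3,7) → (φ(3),φ(7)) = (0,8) ∈ E(G2) ✓
  (4,6) → (φ(4),φ(6)) = (1,6) ∈ E(G2) ✓
  (5,6) → (φ(5),φ(6)) = (5,6) ∈ E(G2) ✓
  (5,7) → (φ(5),φ(7)) = (5,8) ∈ E(G2) ✓
  (5,8) → (φ(5),φ(8)) = (4,5) ∈ E(G2) ✓
  (6,8) → (φ(6),φ(8)) = (4,6) ∈ E(G2) ✓
All 18 edges of G1 map to edges of G2, and |E(G1)| = |E(G2)| = 18, so φ is a bijection on edges as well as vertices. Hence G1 ≅ G2.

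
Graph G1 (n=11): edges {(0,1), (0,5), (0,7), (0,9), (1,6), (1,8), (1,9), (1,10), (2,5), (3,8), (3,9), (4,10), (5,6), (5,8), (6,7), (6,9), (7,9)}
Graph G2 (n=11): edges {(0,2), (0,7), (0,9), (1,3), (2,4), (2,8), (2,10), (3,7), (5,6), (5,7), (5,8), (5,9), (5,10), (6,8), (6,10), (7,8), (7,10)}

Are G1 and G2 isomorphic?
Yes, isomorphic

The graphs are isomorphic.
One valid mapping φ: V(G1) → V(G2): 0→8, 1→7, 2→4, 3→9, 4→1, 5→2, 6→10, 7→6, 8→0, 9→5, 10→3

Verify φ preserves adjacency — for each edge of G1, its image is an edge of G2:
  (0,1) → (φ(0),φ(1)) = (7,8) ∈ E(G2) ✓
  (0,5) → (φ(0),φ(5)) = (2,8) ∈ E(G2) ✓
  (0,7) → (φ(0),φ(7)) = (6,8) ∈ E(G2) ✓
  (0,9) → (φ(0),φ(9)) = (5,8) ∈ E(G2) ✓
  (1,6) → (φ(1),φ(6)) = (7,10) ∈ E(G2) ✓
  (1,8) → (φ(1),φ(8)) = (0,7) ∈ E(G2) ✓
  (1,9) → (φ(1),φ(9)) = (5,7) ∈ E(G2) ✓
  (1,10) → (φ(1),φ(10)) = (3,7) ∈ E(G2) ✓
  (2,5) → (φ(2),φ(5)) = (2,4) ∈ E(G2) ✓
  (3,8) → (φ(3),φ(8)) = (0,9) ∈ E(G2) ✓
  (3,9) → (φ(3),φ(9)) = (5,9) ∈ E(G2) ✓
  (4,10) → (φ(4),φ(10)) = (1,3) ∈ E(G2) ✓
  (5,6) → (φ(5),φ(6)) = (2,10) ∈ E(G2) ✓
  (5,8) → (φ(5),φ(8)) = (0,2) ∈ E(G2) ✓
  (6,7) → (φ(6),φ(7)) = (6,10) ∈ E(G2) ✓
  (6,9) → (φ(6),φ(9)) = (5,10) ∈ E(G2) ✓
  (7,9) → (φ(7),φ(9)) = (5,6) ∈ E(G2) ✓
All 17 edges of G1 map to edges of G2, and |E(G1)| = |E(G2)| = 17, so φ is a bijection on edges as well as vertices. Hence G1 ≅ G2.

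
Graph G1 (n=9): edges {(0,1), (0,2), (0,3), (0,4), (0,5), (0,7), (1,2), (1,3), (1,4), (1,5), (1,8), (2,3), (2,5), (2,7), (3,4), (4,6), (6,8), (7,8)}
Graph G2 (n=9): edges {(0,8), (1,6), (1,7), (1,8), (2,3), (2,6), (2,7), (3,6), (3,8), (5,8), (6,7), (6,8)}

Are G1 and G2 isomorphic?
No, not isomorphic

The graphs are NOT isomorphic.

Counting triangles (3-cliques): G1 has 11, G2 has 5.
Triangle count is an isomorphism invariant, so differing triangle counts rule out isomorphism.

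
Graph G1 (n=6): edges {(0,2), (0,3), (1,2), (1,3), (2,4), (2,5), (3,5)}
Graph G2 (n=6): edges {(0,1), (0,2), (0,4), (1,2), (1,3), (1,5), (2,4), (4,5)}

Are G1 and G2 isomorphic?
No, not isomorphic

The graphs are NOT isomorphic.

Counting triangles (3-cliques): G1 has 0, G2 has 2.
Triangle count is an isomorphism invariant, so differing triangle counts rule out isomorphism.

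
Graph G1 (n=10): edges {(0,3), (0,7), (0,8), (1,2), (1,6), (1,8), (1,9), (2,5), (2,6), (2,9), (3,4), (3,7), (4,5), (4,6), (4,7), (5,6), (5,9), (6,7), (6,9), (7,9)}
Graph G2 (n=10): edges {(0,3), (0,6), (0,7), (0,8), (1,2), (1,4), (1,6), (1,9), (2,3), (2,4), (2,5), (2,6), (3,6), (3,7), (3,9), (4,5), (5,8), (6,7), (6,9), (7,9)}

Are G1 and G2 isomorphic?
Yes, isomorphic

The graphs are isomorphic.
One valid mapping φ: V(G1) → V(G2): 0→5, 1→0, 2→7, 3→4, 4→1, 5→9, 6→6, 7→2, 8→8, 9→3

Verify φ preserves adjacency — for each edge of G1, its image is an edge of G2:
  (0,3) → (φ(0),φ(3)) = (4,5) ∈ E(G2) ✓
  (0,7) → (φ(0),φ(7)) = (2,5) ∈ E(G2) ✓
  (0,8) → (φ(0),φ(8)) = (5,8) ∈ E(G2) ✓
  (1,2) → (φ(1),φ(2)) = (0,7) ∈ E(G2) ✓
  (1,6) → (φ(1),φ(6)) = (0,6) ∈ E(G2) ✓
  (1,8) → (φ(1),φ(8)) = (0,8) ∈ E(G2) ✓
  (1,9) → (φ(1),φ(9)) = (0,3) ∈ E(G2) ✓
  (2,5) → (φ(2),φ(5)) = (7,9) ∈ E(G2) ✓
  (2,6) → (φ(2),φ(6)) = (6,7) ∈ E(G2) ✓
  (2,9) → (φ(2),φ(9)) = (3,7) ∈ E(G2) ✓
  (3,4) → (φ(3),φ(4)) = (1,4) ∈ E(G2) ✓
  (3,7) → (φ(3),φ(7)) = (2,4) ∈ E(G2) ✓
  (4,5) → (φ(4),φ(5)) = (1,9) ∈ E(G2) ✓
  (4,6) → (φ(4),φ(6)) = (1,6) ∈ E(G2) ✓
  (4,7) → (φ(4),φ(7)) = (1,2) ∈ E(G2) ✓
  (5,6) → (φ(5),φ(6)) = (6,9) ∈ E(G2) ✓
  (5,9) → (φ(5),φ(9)) = (3,9) ∈ E(G2) ✓
  (6,7) → (φ(6),φ(7)) = (2,6) ∈ E(G2) ✓
  (6,9) → (φ(6),φ(9)) = (3,6) ∈ E(G2) ✓
  (7,9) → (φ(7),φ(9)) = (2,3) ∈ E(G2) ✓
All 20 edges of G1 map to edges of G2, and |E(G1)| = |E(G2)| = 20, so φ is a bijection on edges as well as vertices. Hence G1 ≅ G2.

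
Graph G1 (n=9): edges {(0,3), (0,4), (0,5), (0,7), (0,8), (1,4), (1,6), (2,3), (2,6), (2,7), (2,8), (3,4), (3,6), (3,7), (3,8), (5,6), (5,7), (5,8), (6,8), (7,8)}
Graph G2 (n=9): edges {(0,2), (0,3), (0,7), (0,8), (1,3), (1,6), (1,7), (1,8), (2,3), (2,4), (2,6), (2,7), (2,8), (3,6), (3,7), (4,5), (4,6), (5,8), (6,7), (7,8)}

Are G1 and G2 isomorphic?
Yes, isomorphic

The graphs are isomorphic.
One valid mapping φ: V(G1) → V(G2): 0→6, 1→5, 2→0, 3→2, 4→4, 5→1, 6→8, 7→3, 8→7

Verify φ preserves adjacency — for each edge of G1, its image is an edge of G2:
  (0,3) → (φ(0),φ(3)) = (2,6) ∈ E(G2) ✓
  (0,4) → (φ(0),φ(4)) = (4,6) ∈ E(G2) ✓
  (0,5) → (φ(0),φ(5)) = (1,6) ∈ E(G2) ✓
  (0,7) → (φ(0),φ(7)) = (3,6) ∈ E(G2) ✓
  (0,8) → (φ(0),φ(8)) = (6,7) ∈ E(G2) ✓
  (1,4) → (φ(1),φ(4)) = (4,5) ∈ E(G2) ✓
  (1,6) → (φ(1),φ(6)) = (5,8) ∈ E(G2) ✓
  (2,3) → (φ(2),φ(3)) = (0,2) ∈ E(G2) ✓
  (2,6) → (φ(2),φ(6)) = (0,8) ∈ E(G2) ✓
  (2,7) → (φ(2),φ(7)) = (0,3) ∈ E(G2) ✓
  (2,8) → (φ(2),φ(8)) = (0,7) ∈ E(G2) ✓
  (3,4) → (φ(3),φ(4)) = (2,4) ∈ E(G2) ✓
  (3,6) → (φ(3),φ(6)) = (2,8) ∈ E(G2) ✓
  (3,7) → (φ(3),φ(7)) = (2,3) ∈ E(G2) ✓
  (3,8) → (φ(3),φ(8)) = (2,7) ∈ E(G2) ✓
  (5,6) → (φ(5),φ(6)) = (1,8) ∈ E(G2) ✓
  (5,7) → (φ(5),φ(7)) = (1,3) ∈ E(G2) ✓
  (5,8) → (φ(5),φ(8)) = (1,7) ∈ E(G2) ✓
  (6,8) → (φ(6),φ(8)) = (7,8) ∈ E(G2) ✓
  (7,8) → (φ(7),φ(8)) = (3,7) ∈ E(G2) ✓
All 20 edges of G1 map to edges of G2, and |E(G1)| = |E(G2)| = 20, so φ is a bijection on edges as well as vertices. Hence G1 ≅ G2.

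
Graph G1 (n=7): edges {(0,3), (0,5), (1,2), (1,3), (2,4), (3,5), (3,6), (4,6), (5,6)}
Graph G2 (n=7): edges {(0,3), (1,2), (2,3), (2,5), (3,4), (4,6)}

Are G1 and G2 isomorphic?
No, not isomorphic

The graphs are NOT isomorphic.

Degrees in G1: deg(0)=2, deg(1)=2, deg(2)=2, deg(3)=4, deg(4)=2, deg(5)=3, deg(6)=3.
Sorted degree sequence of G1: [4, 3, 3, 2, 2, 2, 2].
Degrees in G2: deg(0)=1, deg(1)=1, deg(2)=3, deg(3)=3, deg(4)=2, deg(5)=1, deg(6)=1.
Sorted degree sequence of G2: [3, 3, 2, 1, 1, 1, 1].
The (sorted) degree sequence is an isomorphism invariant, so since G1 and G2 have different degree sequences they cannot be isomorphic.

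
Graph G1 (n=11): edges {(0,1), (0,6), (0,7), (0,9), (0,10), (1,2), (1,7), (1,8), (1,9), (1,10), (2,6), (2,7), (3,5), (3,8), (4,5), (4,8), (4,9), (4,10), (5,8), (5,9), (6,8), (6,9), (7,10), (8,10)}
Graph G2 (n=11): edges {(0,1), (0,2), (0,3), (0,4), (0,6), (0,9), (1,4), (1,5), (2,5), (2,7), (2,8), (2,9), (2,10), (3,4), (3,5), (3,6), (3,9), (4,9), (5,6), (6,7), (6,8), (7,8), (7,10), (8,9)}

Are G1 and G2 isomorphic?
Yes, isomorphic

The graphs are isomorphic.
One valid mapping φ: V(G1) → V(G2): 0→3, 1→0, 2→1, 3→10, 4→8, 5→7, 6→5, 7→4, 8→2, 9→6, 10→9

Verify φ preserves adjacency — for each edge of G1, its image is an edge of G2:
  (0,1) → (φ(0),φ(1)) = (0,3) ∈ E(G2) ✓
  (0,6) → (φ(0),φ(6)) = (3,5) ∈ E(G2) ✓
  (0,7) → (φ(0),φ(7)) = (3,4) ∈ E(G2) ✓
  (0,9) → (φ(0),φ(9)) = (3,6) ∈ E(G2) ✓
  (0,10) → (φ(0),φ(10)) = (3,9) ∈ E(G2) ✓
  (1,2) → (φ(1),φ(2)) = (0,1) ∈ E(G2) ✓
  (1,7) → (φ(1),φ(7)) = (0,4) ∈ E(G2) ✓
  (1,8) → (φ(1),φ(8)) = (0,2) ∈ E(G2) ✓
  (1,9) → (φ(1),φ(9)) = (0,6) ∈ E(G2) ✓
  (1,10) → (φ(1),φ(10)) = (0,9) ∈ E(G2) ✓
  (2,6) → (φ(2),φ(6)) = (1,5) ∈ E(G2) ✓
  (2,7) → (φ(2),φ(7)) = (1,4) ∈ E(G2) ✓
  (3,5) → (φ(3),φ(5)) = (7,10) ∈ E(G2) ✓
  (3,8) → (φ(3),φ(8)) = (2,10) ∈ E(G2) ✓
  (4,5) → (φ(4),φ(5)) = (7,8) ∈ E(G2) ✓
  (4,8) → (φ(4),φ(8)) = (2,8) ∈ E(G2) ✓
  (4,9) → (φ(4),φ(9)) = (6,8) ∈ E(G2) ✓
  (4,10) → (φ(4),φ(10)) = (8,9) ∈ E(G2) ✓
  (5,8) → (φ(5),φ(8)) = (2,7) ∈ E(G2) ✓
  (5,9) → (φ(5),φ(9)) = (6,7) ∈ E(G2) ✓
  (6,8) → (φ(6),φ(8)) = (2,5) ∈ E(G2) ✓
  (6,9) → (φ(6),φ(9)) = (5,6) ∈ E(G2) ✓
  (7,10) → (φ(7),φ(10)) = (4,9) ∈ E(G2) ✓
  (8,10) → (φ(8),φ(10)) = (2,9) ∈ E(G2) ✓
All 24 edges of G1 map to edges of G2, and |E(G1)| = |E(G2)| = 24, so φ is a bijection on edges as well as vertices. Hence G1 ≅ G2.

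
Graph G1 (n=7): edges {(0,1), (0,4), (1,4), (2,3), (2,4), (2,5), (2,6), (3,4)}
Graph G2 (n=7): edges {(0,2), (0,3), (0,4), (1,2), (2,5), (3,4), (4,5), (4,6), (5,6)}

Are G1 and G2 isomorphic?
No, not isomorphic

The graphs are NOT isomorphic.

Degrees in G1: deg(0)=2, deg(1)=2, deg(2)=4, deg(3)=2, deg(4)=4, deg(5)=1, deg(6)=1.
Sorted degree sequence of G1: [4, 4, 2, 2, 2, 1, 1].
Degrees in G2: deg(0)=3, deg(1)=1, deg(2)=3, deg(3)=2, deg(4)=4, deg(5)=3, deg(6)=2.
Sorted degree sequence of G2: [4, 3, 3, 3, 2, 2, 1].
The (sorted) degree sequence is an isomorphism invariant, so since G1 and G2 have different degree sequences they cannot be isomorphic.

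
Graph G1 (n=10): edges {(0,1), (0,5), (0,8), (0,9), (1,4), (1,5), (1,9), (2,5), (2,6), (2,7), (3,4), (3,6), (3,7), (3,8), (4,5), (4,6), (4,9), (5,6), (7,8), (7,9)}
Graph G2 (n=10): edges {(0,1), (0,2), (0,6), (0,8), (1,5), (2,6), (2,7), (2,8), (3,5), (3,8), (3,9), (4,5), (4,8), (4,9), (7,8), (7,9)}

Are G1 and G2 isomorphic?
No, not isomorphic

The graphs are NOT isomorphic.

Counting triangles (3-cliques): G1 has 8, G2 has 3.
Triangle count is an isomorphism invariant, so differing triangle counts rule out isomorphism.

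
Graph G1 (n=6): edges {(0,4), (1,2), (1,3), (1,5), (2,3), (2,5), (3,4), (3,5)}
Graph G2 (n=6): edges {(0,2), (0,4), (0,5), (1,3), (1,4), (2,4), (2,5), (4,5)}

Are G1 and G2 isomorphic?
Yes, isomorphic

The graphs are isomorphic.
One valid mapping φ: V(G1) → V(G2): 0→3, 1→2, 2→0, 3→4, 4→1, 5→5

Verify φ preserves adjacency — for each edge of G1, its image is an edge of G2:
  (0,4) → (φ(0),φ(4)) = (1,3) ∈ E(G2) ✓
  (1,2) → (φ(1),φ(2)) = (0,2) ∈ E(G2) ✓
  (1,3) → (φ(1),φ(3)) = (2,4) ∈ E(G2) ✓
  (1,5) → (φ(1),φ(5)) = (2,5) ∈ E(G2) ✓
  (2,3) → (φ(2),φ(3)) = (0,4) ∈ E(G2) ✓
  (2,5) → (φ(2),φ(5)) = (0,5) ∈ E(G2) ✓
  (3,4) → (φ(3),φ(4)) = (1,4) ∈ E(G2) ✓
  (3,5) → (φ(3),φ(5)) = (4,5) ∈ E(G2) ✓
All 8 edges of G1 map to edges of G2, and |E(G1)| = |E(G2)| = 8, so φ is a bijection on edges as well as vertices. Hence G1 ≅ G2.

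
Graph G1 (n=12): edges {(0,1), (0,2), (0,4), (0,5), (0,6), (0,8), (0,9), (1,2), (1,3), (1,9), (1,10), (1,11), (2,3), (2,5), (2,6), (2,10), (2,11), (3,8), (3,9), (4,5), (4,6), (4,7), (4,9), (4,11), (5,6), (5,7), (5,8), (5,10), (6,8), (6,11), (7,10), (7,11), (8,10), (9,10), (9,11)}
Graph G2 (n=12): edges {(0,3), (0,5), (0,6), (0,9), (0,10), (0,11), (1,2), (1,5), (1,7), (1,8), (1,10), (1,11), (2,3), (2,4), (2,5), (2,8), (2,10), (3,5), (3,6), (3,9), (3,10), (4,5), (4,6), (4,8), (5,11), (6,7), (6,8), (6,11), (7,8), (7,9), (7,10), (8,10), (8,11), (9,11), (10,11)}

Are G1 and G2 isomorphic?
Yes, isomorphic

The graphs are isomorphic.
One valid mapping φ: V(G1) → V(G2): 0→10, 1→0, 2→11, 3→9, 4→2, 5→8, 6→1, 7→4, 8→7, 9→3, 10→6, 11→5

Verify φ preserves adjacency — for each edge of G1, its image is an edge of G2:
  (0,1) → (φ(0),φ(1)) = (0,10) ∈ E(G2) ✓
  (0,2) → (φ(0),φ(2)) = (10,11) ∈ E(G2) ✓
  (0,4) → (φ(0),φ(4)) = (2,10) ∈ E(G2) ✓
  (0,5) → (φ(0),φ(5)) = (8,10) ∈ E(G2) ✓
  (0,6) → (φ(0),φ(6)) = (1,10) ∈ E(G2) ✓
  (0,8) → (φ(0),φ(8)) = (7,10) ∈ E(G2) ✓
  (0,9) → (φ(0),φ(9)) = (3,10) ∈ E(G2) ✓
  (1,2) → (φ(1),φ(2)) = (0,11) ∈ E(G2) ✓
  (1,3) → (φ(1),φ(3)) = (0,9) ∈ E(G2) ✓
  (1,9) → (φ(1),φ(9)) = (0,3) ∈ E(G2) ✓
  (1,10) → (φ(1),φ(10)) = (0,6) ∈ E(G2) ✓
  (1,11) → (φ(1),φ(11)) = (0,5) ∈ E(G2) ✓
  (2,3) → (φ(2),φ(3)) = (9,11) ∈ E(G2) ✓
  (2,5) → (φ(2),φ(5)) = (8,11) ∈ E(G2) ✓
  (2,6) → (φ(2),φ(6)) = (1,11) ∈ E(G2) ✓
  (2,10) → (φ(2),φ(10)) = (6,11) ∈ E(G2) ✓
  (2,11) → (φ(2),φ(11)) = (5,11) ∈ E(G2) ✓
  (3,8) → (φ(3),φ(8)) = (7,9) ∈ E(G2) ✓
  (3,9) → (φ(3),φ(9)) = (3,9) ∈ E(G2) ✓
  (4,5) → (φ(4),φ(5)) = (2,8) ∈ E(G2) ✓
  (4,6) → (φ(4),φ(6)) = (1,2) ∈ E(G2) ✓
  (4,7) → (φ(4),φ(7)) = (2,4) ∈ E(G2) ✓
  (4,9) → (φ(4),φ(9)) = (2,3) ∈ E(G2) ✓
  (4,11) → (φ(4),φ(11)) = (2,5) ∈ E(G2) ✓
  (5,6) → (φ(5),φ(6)) = (1,8) ∈ E(G2) ✓
  (5,7) → (φ(5),φ(7)) = (4,8) ∈ E(G2) ✓
  (5,8) → (φ(5),φ(8)) = (7,8) ∈ E(G2) ✓
  (5,10) → (φ(5),φ(10)) = (6,8) ∈ E(G2) ✓
  (6,8) → (φ(6),φ(8)) = (1,7) ∈ E(G2) ✓
  (6,11) → (φ(6),φ(11)) = (1,5) ∈ E(G2) ✓
  (7,10) → (φ(7),φ(10)) = (4,6) ∈ E(G2) ✓
  (7,11) → (φ(7),φ(11)) = (4,5) ∈ E(G2) ✓
  (8,10) → (φ(8),φ(10)) = (6,7) ∈ E(G2) ✓
  (9,10) → (φ(9),φ(10)) = (3,6) ∈ E(G2) ✓
  (9,11) → (φ(9),φ(11)) = (3,5) ∈ E(G2) ✓
All 35 edges of G1 map to edges of G2, and |E(G1)| = |E(G2)| = 35, so φ is a bijection on edges as well as vertices. Hence G1 ≅ G2.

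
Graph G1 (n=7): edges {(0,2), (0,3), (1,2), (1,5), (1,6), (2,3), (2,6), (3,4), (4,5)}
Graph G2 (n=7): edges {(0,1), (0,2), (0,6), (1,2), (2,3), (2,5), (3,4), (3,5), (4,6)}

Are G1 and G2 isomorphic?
Yes, isomorphic

The graphs are isomorphic.
One valid mapping φ: V(G1) → V(G2): 0→5, 1→0, 2→2, 3→3, 4→4, 5→6, 6→1

Verify φ preserves adjacency — for each edge of G1, its image is an edge of G2:
  (0,2) → (φ(0),φ(2)) = (2,5) ∈ E(G2) ✓
  (0,3) → (φ(0),φ(3)) = (3,5) ∈ E(G2) ✓
  (1,2) → (φ(1),φ(2)) = (0,2) ∈ E(G2) ✓
  (1,5) → (φ(1),φ(5)) = (0,6) ∈ E(G2) ✓
  (1,6) → (φ(1),φ(6)) = (0,1) ∈ E(G2) ✓
  (2,3) → (φ(2),φ(3)) = (2,3) ∈ E(G2) ✓
  (2,6) → (φ(2),φ(6)) = (1,2) ∈ E(G2) ✓
  (3,4) → (φ(3),φ(4)) = (3,4) ∈ E(G2) ✓
  (4,5) → (φ(4),φ(5)) = (4,6) ∈ E(G2) ✓
All 9 edges of G1 map to edges of G2, and |E(G1)| = |E(G2)| = 9, so φ is a bijection on edges as well as vertices. Hence G1 ≅ G2.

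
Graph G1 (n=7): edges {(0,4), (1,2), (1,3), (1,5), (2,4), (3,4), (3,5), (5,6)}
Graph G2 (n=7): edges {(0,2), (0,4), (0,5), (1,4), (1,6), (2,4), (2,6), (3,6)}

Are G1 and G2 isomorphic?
Yes, isomorphic

The graphs are isomorphic.
One valid mapping φ: V(G1) → V(G2): 0→3, 1→4, 2→1, 3→2, 4→6, 5→0, 6→5

Verify φ preserves adjacency — for each edge of G1, its image is an edge of G2:
  (0,4) → (φ(0),φ(4)) = (3,6) ∈ E(G2) ✓
  (1,2) → (φ(1),φ(2)) = (1,4) ∈ E(G2) ✓
  (1,3) → (φ(1),φ(3)) = (2,4) ∈ E(G2) ✓
  (1,5) → (φ(1),φ(5)) = (0,4) ∈ E(G2) ✓
  (2,4) → (φ(2),φ(4)) = (1,6) ∈ E(G2) ✓
  (3,4) → (φ(3),φ(4)) = (2,6) ∈ E(G2) ✓
  (3,5) → (φ(3),φ(5)) = (0,2) ∈ E(G2) ✓
  (5,6) → (φ(5),φ(6)) = (0,5) ∈ E(G2) ✓
All 8 edges of G1 map to edges of G2, and |E(G1)| = |E(G2)| = 8, so φ is a bijection on edges as well as vertices. Hence G1 ≅ G2.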